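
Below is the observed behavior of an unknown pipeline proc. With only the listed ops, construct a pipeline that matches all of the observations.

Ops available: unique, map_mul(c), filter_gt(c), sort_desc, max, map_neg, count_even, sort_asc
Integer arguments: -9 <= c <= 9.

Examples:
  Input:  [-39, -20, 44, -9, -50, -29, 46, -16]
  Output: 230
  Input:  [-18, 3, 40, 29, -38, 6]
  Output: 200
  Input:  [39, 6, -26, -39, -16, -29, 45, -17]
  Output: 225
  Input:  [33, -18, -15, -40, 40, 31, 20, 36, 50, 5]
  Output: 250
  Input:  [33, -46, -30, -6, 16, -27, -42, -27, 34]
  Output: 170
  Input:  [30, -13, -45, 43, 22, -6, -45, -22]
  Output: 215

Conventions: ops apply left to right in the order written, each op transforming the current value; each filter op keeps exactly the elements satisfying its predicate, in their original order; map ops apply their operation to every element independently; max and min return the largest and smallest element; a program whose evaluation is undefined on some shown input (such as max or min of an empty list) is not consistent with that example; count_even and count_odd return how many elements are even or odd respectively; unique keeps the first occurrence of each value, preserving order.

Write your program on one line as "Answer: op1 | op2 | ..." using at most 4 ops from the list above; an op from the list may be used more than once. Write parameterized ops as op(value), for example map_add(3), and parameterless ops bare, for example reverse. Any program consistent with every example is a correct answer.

map_mul(5) | sort_asc | filter_gt(-8) | max

Check, running the answer program on each example:
  [-39, -20, 44, -9, -50, -29, 46, -16] -> [-195, -100, 220, -45, -250, -145, 230, -80] -> [-250, -195, -145, -100, -80, -45, 220, 230] -> [220, 230] -> 230
  [-18, 3, 40, 29, -38, 6] -> [-90, 15, 200, 145, -190, 30] -> [-190, -90, 15, 30, 145, 200] -> [15, 30, 145, 200] -> 200
  [39, 6, -26, -39, -16, -29, 45, -17] -> [195, 30, -130, -195, -80, -145, 225, -85] -> [-195, -145, -130, -85, -80, 30, 195, 225] -> [30, 195, 225] -> 225
  [33, -18, -15, -40, 40, 31, 20, 36, 50, 5] -> [165, -90, -75, -200, 200, 155, 100, 180, 250, 25] -> [-200, -90, -75, 25, 100, 155, 165, 180, 200, 250] -> [25, 100, 155, 165, 180, 200, 250] -> 250
  [33, -46, -30, -6, 16, -27, -42, -27, 34] -> [165, -230, -150, -30, 80, -135, -210, -135, 170] -> [-230, -210, -150, -135, -135, -30, 80, 165, 170] -> [80, 165, 170] -> 170
  [30, -13, -45, 43, 22, -6, -45, -22] -> [150, -65, -225, 215, 110, -30, -225, -110] -> [-225, -225, -110, -65, -30, 110, 150, 215] -> [110, 150, 215] -> 215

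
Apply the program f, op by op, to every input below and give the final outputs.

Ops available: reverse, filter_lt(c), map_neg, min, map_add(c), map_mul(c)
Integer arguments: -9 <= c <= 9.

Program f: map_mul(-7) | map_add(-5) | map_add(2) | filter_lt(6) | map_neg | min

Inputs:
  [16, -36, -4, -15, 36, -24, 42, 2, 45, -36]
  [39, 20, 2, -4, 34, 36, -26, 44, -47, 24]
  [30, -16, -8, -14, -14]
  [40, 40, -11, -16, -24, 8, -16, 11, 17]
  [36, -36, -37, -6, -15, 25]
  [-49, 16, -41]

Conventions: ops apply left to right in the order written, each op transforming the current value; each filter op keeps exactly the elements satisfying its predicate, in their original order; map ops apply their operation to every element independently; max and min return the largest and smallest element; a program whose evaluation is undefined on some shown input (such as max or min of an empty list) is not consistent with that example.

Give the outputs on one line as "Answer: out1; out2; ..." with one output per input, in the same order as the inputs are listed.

Execution, op by op:
  [16, -36, -4, -15, 36, -24, 42, 2, 45, -36] -> [-112, 252, 28, 105, -252, 168, -294, -14, -315, 252] -> [-117, 247, 23, 100, -257, 163, -299, -19, -320, 247] -> [-115, 249, 25, 102, -255, 165, -297, -17, -318, 249] -> [-115, -255, -297, -17, -318] -> [115, 255, 297, 17, 318] -> 17
  [39, 20, 2, -4, 34, 36, -26, 44, -47, 24] -> [-273, -140, -14, 28, -238, -252, 182, -308, 329, -168] -> [-278, -145, -19, 23, -243, -257, 177, -313, 324, -173] -> [-276, -143, -17, 25, -241, -255, 179, -311, 326, -171] -> [-276, -143, -17, -241, -255, -311, -171] -> [276, 143, 17, 241, 255, 311, 171] -> 17
  [30, -16, -8, -14, -14] -> [-210, 112, 56, 98, 98] -> [-215, 107, 51, 93, 93] -> [-213, 109, 53, 95, 95] -> [-213] -> [213] -> 213
  [40, 40, -11, -16, -24, 8, -16, 11, 17] -> [-280, -280, 77, 112, 168, -56, 112, -77, -119] -> [-285, -285, 72, 107, 163, -61, 107, -82, -124] -> [-283, -283, 74, 109, 165, -59, 109, -80, -122] -> [-283, -283, -59, -80, -122] -> [283, 283, 59, 80, 122] -> 59
  [36, -36, -37, -6, -15, 25] -> [-252, 252, 259, 42, 105, -175] -> [-257, 247, 254, 37, 100, -180] -> [-255, 249, 256, 39, 102, -178] -> [-255, -178] -> [255, 178] -> 178
  [-49, 16, -41] -> [343, -112, 287] -> [338, -117, 282] -> [340, -115, 284] -> [-115] -> [115] -> 115

17; 17; 213; 59; 178; 115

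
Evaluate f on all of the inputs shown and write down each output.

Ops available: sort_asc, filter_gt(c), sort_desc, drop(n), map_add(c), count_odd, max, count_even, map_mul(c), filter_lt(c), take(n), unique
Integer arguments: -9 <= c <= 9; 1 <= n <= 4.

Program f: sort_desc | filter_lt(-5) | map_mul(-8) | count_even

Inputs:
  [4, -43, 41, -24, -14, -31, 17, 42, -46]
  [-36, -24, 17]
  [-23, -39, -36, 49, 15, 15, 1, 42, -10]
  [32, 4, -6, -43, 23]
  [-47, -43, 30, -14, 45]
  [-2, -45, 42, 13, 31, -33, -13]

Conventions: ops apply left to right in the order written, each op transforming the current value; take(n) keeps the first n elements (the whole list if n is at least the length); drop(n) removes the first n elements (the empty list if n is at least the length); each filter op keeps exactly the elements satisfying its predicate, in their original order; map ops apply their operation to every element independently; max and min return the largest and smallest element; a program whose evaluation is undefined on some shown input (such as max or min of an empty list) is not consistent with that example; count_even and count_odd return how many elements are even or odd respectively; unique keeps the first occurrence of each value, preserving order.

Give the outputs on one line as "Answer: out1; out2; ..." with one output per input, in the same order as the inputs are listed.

Execution, op by op:
  [4, -43, 41, -24, -14, -31, 17, 42, -46] -> [42, 41, 17, 4, -14, -24, -31, -43, -46] -> [-14, -24, -31, -43, -46] -> [112, 192, 248, 344, 368] -> 5
  [-36, -24, 17] -> [17, -24, -36] -> [-24, -36] -> [192, 288] -> 2
  [-23, -39, -36, 49, 15, 15, 1, 42, -10] -> [49, 42, 15, 15, 1, -10, -23, -36, -39] -> [-10, -23, -36, -39] -> [80, 184, 288, 312] -> 4
  [32, 4, -6, -43, 23] -> [32, 23, 4, -6, -43] -> [-6, -43] -> [48, 344] -> 2
  [-47, -43, 30, -14, 45] -> [45, 30, -14, -43, -47] -> [-14, -43, -47] -> [112, 344, 376] -> 3
  [-2, -45, 42, 13, 31, -33, -13] -> [42, 31, 13, -2, -13, -33, -45] -> [-13, -33, -45] -> [104, 264, 360] -> 3

5; 2; 4; 2; 3; 3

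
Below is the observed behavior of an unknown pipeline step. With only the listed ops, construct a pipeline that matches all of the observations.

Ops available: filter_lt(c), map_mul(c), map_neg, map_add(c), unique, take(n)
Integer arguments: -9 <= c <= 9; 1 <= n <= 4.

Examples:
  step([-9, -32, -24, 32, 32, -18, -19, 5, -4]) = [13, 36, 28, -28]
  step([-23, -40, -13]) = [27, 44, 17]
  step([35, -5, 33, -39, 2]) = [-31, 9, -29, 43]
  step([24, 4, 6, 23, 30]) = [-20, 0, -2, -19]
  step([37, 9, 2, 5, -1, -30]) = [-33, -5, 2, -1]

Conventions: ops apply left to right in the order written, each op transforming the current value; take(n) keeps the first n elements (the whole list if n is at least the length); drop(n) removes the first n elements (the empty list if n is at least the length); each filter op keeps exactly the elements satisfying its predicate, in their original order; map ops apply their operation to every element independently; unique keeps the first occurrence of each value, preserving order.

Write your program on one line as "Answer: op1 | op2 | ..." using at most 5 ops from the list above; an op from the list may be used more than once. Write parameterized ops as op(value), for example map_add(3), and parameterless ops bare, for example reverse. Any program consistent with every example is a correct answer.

map_neg | unique | take(4) | map_add(4)

Check, running the answer program on each example:
  [-9, -32, -24, 32, 32, -18, -19, 5, -4] -> [9, 32, 24, -32, -32, 18, 19, -5, 4] -> [9, 32, 24, -32, 18, 19, -5, 4] -> [9, 32, 24, -32] -> [13, 36, 28, -28]
  [-23, -40, -13] -> [23, 40, 13] -> [23, 40, 13] -> [23, 40, 13] -> [27, 44, 17]
  [35, -5, 33, -39, 2] -> [-35, 5, -33, 39, -2] -> [-35, 5, -33, 39, -2] -> [-35, 5, -33, 39] -> [-31, 9, -29, 43]
  [24, 4, 6, 23, 30] -> [-24, -4, -6, -23, -30] -> [-24, -4, -6, -23, -30] -> [-24, -4, -6, -23] -> [-20, 0, -2, -19]
  [37, 9, 2, 5, -1, -30] -> [-37, -9, -2, -5, 1, 30] -> [-37, -9, -2, -5, 1, 30] -> [-37, -9, -2, -5] -> [-33, -5, 2, -1]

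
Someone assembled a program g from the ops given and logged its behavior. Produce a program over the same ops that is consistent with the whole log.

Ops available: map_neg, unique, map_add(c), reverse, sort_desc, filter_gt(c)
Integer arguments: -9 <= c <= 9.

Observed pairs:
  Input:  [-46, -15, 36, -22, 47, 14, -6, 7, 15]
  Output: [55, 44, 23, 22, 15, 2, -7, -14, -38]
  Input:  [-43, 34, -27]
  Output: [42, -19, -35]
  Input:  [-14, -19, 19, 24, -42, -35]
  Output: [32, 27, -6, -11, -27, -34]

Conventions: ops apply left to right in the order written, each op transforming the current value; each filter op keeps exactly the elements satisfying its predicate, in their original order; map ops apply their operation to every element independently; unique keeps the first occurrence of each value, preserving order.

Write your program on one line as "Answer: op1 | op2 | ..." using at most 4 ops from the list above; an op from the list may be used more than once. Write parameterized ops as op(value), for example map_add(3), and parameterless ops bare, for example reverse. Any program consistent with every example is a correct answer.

reverse | map_add(7) | sort_desc | map_add(1)

Check, running the answer program on each example:
  [-46, -15, 36, -22, 47, 14, -6, 7, 15] -> [15, 7, -6, 14, 47, -22, 36, -15, -46] -> [22, 14, 1, 21, 54, -15, 43, -8, -39] -> [54, 43, 22, 21, 14, 1, -8, -15, -39] -> [55, 44, 23, 22, 15, 2, -7, -14, -38]
  [-43, 34, -27] -> [-27, 34, -43] -> [-20, 41, -36] -> [41, -20, -36] -> [42, -19, -35]
  [-14, -19, 19, 24, -42, -35] -> [-35, -42, 24, 19, -19, -14] -> [-28, -35, 31, 26, -12, -7] -> [31, 26, -7, -12, -28, -35] -> [32, 27, -6, -11, -27, -34]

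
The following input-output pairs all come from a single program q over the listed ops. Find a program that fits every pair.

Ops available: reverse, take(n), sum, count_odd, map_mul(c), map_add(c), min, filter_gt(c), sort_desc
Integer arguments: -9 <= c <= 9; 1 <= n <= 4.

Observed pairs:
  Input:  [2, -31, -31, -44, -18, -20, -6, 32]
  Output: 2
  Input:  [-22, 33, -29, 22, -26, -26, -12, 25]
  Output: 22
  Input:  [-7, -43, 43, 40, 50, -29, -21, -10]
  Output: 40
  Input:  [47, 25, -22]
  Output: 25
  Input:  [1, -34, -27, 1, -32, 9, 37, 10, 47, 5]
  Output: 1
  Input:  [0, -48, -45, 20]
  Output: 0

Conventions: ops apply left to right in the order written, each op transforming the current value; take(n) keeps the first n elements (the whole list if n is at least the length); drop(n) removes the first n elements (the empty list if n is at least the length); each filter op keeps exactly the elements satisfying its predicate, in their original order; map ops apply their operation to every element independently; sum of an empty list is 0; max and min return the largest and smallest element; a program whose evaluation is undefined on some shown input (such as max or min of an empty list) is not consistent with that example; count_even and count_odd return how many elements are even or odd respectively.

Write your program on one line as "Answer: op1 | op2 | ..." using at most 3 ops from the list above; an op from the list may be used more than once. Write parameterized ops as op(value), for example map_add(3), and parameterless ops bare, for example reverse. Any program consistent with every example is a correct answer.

filter_gt(-6) | min

Check, running the answer program on each example:
  [2, -31, -31, -44, -18, -20, -6, 32] -> [2, 32] -> 2
  [-22, 33, -29, 22, -26, -26, -12, 25] -> [33, 22, 25] -> 22
  [-7, -43, 43, 40, 50, -29, -21, -10] -> [43, 40, 50] -> 40
  [47, 25, -22] -> [47, 25] -> 25
  [1, -34, -27, 1, -32, 9, 37, 10, 47, 5] -> [1, 1, 9, 37, 10, 47, 5] -> 1
  [0, -48, -45, 20] -> [0, 20] -> 0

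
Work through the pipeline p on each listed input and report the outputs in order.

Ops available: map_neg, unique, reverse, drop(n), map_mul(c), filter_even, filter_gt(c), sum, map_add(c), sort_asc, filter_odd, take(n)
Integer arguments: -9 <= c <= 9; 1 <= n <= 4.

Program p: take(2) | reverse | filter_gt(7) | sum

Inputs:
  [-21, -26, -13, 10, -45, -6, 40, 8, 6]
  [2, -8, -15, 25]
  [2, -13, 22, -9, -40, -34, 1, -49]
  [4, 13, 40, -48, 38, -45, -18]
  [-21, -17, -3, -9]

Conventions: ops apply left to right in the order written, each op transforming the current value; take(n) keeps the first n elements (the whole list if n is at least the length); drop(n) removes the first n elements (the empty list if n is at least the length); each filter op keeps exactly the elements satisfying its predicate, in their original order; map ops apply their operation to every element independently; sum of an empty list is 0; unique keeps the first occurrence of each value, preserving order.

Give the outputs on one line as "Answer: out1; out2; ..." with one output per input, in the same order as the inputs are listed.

Execution, op by op:
  [-21, -26, -13, 10, -45, -6, 40, 8, 6] -> [-21, -26] -> [-26, -21] -> [] -> 0
  [2, -8, -15, 25] -> [2, -8] -> [-8, 2] -> [] -> 0
  [2, -13, 22, -9, -40, -34, 1, -49] -> [2, -13] -> [-13, 2] -> [] -> 0
  [4, 13, 40, -48, 38, -45, -18] -> [4, 13] -> [13, 4] -> [13] -> 13
  [-21, -17, -3, -9] -> [-21, -17] -> [-17, -21] -> [] -> 0

0; 0; 0; 13; 0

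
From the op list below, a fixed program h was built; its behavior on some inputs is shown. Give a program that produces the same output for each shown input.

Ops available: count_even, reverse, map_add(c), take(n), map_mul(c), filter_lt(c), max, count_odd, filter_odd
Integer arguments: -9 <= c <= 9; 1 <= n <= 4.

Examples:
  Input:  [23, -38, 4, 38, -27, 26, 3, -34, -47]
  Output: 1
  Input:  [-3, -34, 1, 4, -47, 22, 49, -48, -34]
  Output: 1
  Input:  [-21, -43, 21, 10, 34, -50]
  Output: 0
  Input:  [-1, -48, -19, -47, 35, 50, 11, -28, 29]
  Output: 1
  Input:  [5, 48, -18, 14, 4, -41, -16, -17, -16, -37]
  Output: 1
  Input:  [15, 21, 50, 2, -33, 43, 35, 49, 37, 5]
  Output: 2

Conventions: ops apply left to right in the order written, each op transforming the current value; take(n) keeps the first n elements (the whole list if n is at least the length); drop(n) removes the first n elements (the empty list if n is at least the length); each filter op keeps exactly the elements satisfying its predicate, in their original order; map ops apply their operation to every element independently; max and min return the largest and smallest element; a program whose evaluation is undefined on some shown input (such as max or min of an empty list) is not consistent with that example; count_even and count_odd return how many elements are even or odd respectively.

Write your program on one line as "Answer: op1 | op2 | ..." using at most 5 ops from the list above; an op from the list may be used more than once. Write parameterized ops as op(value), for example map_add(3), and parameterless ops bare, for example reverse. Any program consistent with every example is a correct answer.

filter_odd | take(2) | map_mul(-4) | filter_lt(7) | count_even

Check, running the answer program on each example:
  [23, -38, 4, 38, -27, 26, 3, -34, -47] -> [23, -27, 3, -47] -> [23, -27] -> [-92, 108] -> [-92] -> 1
  [-3, -34, 1, 4, -47, 22, 49, -48, -34] -> [-3, 1, -47, 49] -> [-3, 1] -> [12, -4] -> [-4] -> 1
  [-21, -43, 21, 10, 34, -50] -> [-21, -43, 21] -> [-21, -43] -> [84, 172] -> [] -> 0
  [-1, -48, -19, -47, 35, 50, 11, -28, 29] -> [-1, -19, -47, 35, 11, 29] -> [-1, -19] -> [4, 76] -> [4] -> 1
  [5, 48, -18, 14, 4, -41, -16, -17, -16, -37] -> [5, -41, -17, -37] -> [5, -41] -> [-20, 164] -> [-20] -> 1
  [15, 21, 50, 2, -33, 43, 35, 49, 37, 5] -> [15, 21, -33, 43, 35, 49, 37, 5] -> [15, 21] -> [-60, -84] -> [-60, -84] -> 2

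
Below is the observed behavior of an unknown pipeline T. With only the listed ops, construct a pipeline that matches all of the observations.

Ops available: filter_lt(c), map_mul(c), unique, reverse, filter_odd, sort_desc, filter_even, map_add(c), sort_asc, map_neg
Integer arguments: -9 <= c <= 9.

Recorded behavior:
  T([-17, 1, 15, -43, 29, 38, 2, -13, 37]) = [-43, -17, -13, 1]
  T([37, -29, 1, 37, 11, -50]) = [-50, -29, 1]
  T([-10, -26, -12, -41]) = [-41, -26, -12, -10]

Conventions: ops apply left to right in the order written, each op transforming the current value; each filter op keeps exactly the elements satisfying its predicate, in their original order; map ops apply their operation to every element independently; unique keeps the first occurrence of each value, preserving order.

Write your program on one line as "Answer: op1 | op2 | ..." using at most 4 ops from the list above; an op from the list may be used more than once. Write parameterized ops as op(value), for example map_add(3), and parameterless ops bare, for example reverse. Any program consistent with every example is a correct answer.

sort_desc | filter_lt(2) | sort_asc

Check, running the answer program on each example:
  [-17, 1, 15, -43, 29, 38, 2, -13, 37] -> [38, 37, 29, 15, 2, 1, -13, -17, -43] -> [1, -13, -17, -43] -> [-43, -17, -13, 1]
  [37, -29, 1, 37, 11, -50] -> [37, 37, 11, 1, -29, -50] -> [1, -29, -50] -> [-50, -29, 1]
  [-10, -26, -12, -41] -> [-10, -12, -26, -41] -> [-10, -12, -26, -41] -> [-41, -26, -12, -10]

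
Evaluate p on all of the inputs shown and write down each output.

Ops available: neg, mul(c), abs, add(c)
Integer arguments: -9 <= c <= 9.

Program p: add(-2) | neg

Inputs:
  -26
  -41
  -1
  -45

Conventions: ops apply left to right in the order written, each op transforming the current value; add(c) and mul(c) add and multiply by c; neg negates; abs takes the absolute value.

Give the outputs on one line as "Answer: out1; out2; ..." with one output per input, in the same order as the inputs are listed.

28; 43; 3; 47

Execution, op by op:
  -26 -> -28 -> 28
  -41 -> -43 -> 43
  -1 -> -3 -> 3
  -45 -> -47 -> 47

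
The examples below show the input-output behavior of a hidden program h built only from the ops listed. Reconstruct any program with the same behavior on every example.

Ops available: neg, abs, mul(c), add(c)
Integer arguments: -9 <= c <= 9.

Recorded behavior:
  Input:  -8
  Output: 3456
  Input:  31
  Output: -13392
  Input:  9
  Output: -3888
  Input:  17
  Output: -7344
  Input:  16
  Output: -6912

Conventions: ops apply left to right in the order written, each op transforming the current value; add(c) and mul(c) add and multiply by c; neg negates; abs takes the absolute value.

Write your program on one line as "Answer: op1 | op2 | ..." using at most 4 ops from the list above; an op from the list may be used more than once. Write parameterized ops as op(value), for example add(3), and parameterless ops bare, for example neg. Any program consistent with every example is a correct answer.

mul(6) | neg | mul(-9) | mul(-8)

Check, running the answer program on each example:
  -8 -> -48 -> 48 -> -432 -> 3456
  31 -> 186 -> -186 -> 1674 -> -13392
  9 -> 54 -> -54 -> 486 -> -3888
  17 -> 102 -> -102 -> 918 -> -7344
  16 -> 96 -> -96 -> 864 -> -6912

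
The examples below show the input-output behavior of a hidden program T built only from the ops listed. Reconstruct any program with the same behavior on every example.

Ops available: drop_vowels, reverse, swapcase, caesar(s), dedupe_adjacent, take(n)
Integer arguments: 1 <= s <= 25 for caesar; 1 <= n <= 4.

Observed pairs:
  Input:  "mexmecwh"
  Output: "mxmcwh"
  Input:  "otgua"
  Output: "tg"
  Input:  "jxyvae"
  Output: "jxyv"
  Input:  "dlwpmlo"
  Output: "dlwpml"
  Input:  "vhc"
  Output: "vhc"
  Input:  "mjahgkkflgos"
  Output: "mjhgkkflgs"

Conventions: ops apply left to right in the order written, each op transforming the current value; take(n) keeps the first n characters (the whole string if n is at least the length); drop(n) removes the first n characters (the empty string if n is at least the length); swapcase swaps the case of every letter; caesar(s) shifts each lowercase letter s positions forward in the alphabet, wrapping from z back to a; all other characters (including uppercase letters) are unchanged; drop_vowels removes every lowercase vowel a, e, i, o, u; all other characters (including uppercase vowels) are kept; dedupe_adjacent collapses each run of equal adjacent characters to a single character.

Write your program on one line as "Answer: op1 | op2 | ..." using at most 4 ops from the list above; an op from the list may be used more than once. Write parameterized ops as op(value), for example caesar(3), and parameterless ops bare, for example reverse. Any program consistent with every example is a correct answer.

reverse | drop_vowels | reverse

Check, running the answer program on each example:
  "mexmecwh" -> "hwcemxem" -> "hwcmxm" -> "mxmcwh"
  "otgua" -> "augto" -> "gt" -> "tg"
  "jxyvae" -> "eavyxj" -> "vyxj" -> "jxyv"
  "dlwpmlo" -> "olmpwld" -> "lmpwld" -> "dlwpml"
  "vhc" -> "chv" -> "chv" -> "vhc"
  "mjahgkkflgos" -> "soglfkkghajm" -> "sglfkkghjm" -> "mjhgkkflgs"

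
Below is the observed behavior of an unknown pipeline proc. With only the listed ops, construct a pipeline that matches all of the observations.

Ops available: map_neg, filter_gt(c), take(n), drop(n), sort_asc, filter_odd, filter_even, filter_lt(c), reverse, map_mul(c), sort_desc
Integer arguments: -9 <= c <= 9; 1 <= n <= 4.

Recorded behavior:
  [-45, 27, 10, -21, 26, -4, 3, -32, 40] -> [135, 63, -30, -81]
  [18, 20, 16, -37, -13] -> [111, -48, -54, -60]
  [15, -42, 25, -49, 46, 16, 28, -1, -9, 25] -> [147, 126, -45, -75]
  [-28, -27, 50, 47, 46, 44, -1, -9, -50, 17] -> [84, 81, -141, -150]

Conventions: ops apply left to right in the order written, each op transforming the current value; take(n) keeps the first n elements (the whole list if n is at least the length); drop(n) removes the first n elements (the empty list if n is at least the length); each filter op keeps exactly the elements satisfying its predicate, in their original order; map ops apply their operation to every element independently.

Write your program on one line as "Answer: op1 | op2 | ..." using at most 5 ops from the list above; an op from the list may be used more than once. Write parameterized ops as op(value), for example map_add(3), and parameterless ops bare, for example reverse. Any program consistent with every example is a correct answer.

map_mul(-1) | map_mul(-3) | take(4) | map_neg | sort_desc

Check, running the answer program on each example:
  [-45, 27, 10, -21, 26, -4, 3, -32, 40] -> [45, -27, -10, 21, -26, 4, -3, 32, -40] -> [-135, 81, 30, -63, 78, -12, 9, -96, 120] -> [-135, 81, 30, -63] -> [135, -81, -30, 63] -> [135, 63, -30, -81]
  [18, 20, 16, -37, -13] -> [-18, -20, -16, 37, 13] -> [54, 60, 48, -111, -39] -> [54, 60, 48, -111] -> [-54, -60, -48, 111] -> [111, -48, -54, -60]
  [15, -42, 25, -49, 46, 16, 28, -1, -9, 25] -> [-15, 42, -25, 49, -46, -16, -28, 1, 9, -25] -> [45, -126, 75, -147, 138, 48, 84, -3, -27, 75] -> [45, -126, 75, -147] -> [-45, 126, -75, 147] -> [147, 126, -45, -75]
  [-28, -27, 50, 47, 46, 44, -1, -9, -50, 17] -> [28, 27, -50, -47, -46, -44, 1, 9, 50, -17] -> [-84, -81, 150, 141, 138, 132, -3, -27, -150, 51] -> [-84, -81, 150, 141] -> [84, 81, -150, -141] -> [84, 81, -141, -150]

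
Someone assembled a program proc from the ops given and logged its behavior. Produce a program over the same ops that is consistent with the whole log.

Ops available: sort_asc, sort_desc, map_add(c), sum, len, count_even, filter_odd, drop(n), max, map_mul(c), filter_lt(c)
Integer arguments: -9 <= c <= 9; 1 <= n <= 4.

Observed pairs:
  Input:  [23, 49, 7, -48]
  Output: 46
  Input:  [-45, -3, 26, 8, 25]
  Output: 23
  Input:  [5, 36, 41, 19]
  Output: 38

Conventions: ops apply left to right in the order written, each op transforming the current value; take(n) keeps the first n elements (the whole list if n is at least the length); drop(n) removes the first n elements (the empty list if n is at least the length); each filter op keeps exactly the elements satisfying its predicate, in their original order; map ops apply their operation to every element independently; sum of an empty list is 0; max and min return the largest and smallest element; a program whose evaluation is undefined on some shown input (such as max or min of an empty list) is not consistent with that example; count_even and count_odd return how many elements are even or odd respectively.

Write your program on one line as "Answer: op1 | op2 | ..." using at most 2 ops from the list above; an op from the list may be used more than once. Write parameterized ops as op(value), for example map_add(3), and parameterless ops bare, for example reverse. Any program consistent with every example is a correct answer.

map_add(-3) | max

Check, running the answer program on each example:
  [23, 49, 7, -48] -> [20, 46, 4, -51] -> 46
  [-45, -3, 26, 8, 25] -> [-48, -6, 23, 5, 22] -> 23
  [5, 36, 41, 19] -> [2, 33, 38, 16] -> 38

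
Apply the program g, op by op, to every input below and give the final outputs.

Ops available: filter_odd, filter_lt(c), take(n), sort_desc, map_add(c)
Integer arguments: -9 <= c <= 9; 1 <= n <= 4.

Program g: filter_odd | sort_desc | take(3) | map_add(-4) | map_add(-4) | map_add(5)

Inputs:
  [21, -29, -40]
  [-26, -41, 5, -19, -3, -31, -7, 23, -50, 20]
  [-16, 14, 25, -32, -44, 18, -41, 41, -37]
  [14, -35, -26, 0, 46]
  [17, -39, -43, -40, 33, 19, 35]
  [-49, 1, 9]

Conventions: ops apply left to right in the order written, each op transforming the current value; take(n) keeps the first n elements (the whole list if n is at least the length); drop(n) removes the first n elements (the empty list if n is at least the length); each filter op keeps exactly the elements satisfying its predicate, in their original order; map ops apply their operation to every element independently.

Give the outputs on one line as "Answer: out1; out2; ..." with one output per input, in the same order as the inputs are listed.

Execution, op by op:
  [21, -29, -40] -> [21, -29] -> [21, -29] -> [21, -29] -> [17, -33] -> [13, -37] -> [18, -32]
  [-26, -41, 5, -19, -3, -31, -7, 23, -50, 20] -> [-41, 5, -19, -3, -31, -7, 23] -> [23, 5, -3, -7, -19, -31, -41] -> [23, 5, -3] -> [19, 1, -7] -> [15, -3, -11] -> [20, 2, -6]
  [-16, 14, 25, -32, -44, 18, -41, 41, -37] -> [25, -41, 41, -37] -> [41, 25, -37, -41] -> [41, 25, -37] -> [37, 21, -41] -> [33, 17, -45] -> [38, 22, -40]
  [14, -35, -26, 0, 46] -> [-35] -> [-35] -> [-35] -> [-39] -> [-43] -> [-38]
  [17, -39, -43, -40, 33, 19, 35] -> [17, -39, -43, 33, 19, 35] -> [35, 33, 19, 17, -39, -43] -> [35, 33, 19] -> [31, 29, 15] -> [27, 25, 11] -> [32, 30, 16]
  [-49, 1, 9] -> [-49, 1, 9] -> [9, 1, -49] -> [9, 1, -49] -> [5, -3, -53] -> [1, -7, -57] -> [6, -2, -52]

[18, -32]; [20, 2, -6]; [38, 22, -40]; [-38]; [32, 30, 16]; [6, -2, -52]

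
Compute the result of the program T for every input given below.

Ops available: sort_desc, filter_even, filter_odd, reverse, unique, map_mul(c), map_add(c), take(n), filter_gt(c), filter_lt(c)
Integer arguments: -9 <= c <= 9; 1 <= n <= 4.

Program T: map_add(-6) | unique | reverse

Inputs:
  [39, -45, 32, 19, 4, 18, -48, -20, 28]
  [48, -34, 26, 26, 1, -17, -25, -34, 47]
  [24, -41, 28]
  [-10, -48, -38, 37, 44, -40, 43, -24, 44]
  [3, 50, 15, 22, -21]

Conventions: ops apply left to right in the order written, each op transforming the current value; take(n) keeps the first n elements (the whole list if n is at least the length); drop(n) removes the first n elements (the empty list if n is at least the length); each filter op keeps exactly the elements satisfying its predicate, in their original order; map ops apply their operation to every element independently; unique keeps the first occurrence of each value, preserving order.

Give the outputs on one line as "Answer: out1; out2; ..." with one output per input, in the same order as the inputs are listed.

Execution, op by op:
  [39, -45, 32, 19, 4, 18, -48, -20, 28] -> [33, -51, 26, 13, -2, 12, -54, -26, 22] -> [33, -51, 26, 13, -2, 12, -54, -26, 22] -> [22, -26, -54, 12, -2, 13, 26, -51, 33]
  [48, -34, 26, 26, 1, -17, -25, -34, 47] -> [42, -40, 20, 20, -5, -23, -31, -40, 41] -> [42, -40, 20, -5, -23, -31, 41] -> [41, -31, -23, -5, 20, -40, 42]
  [24, -41, 28] -> [18, -47, 22] -> [18, -47, 22] -> [22, -47, 18]
  [-10, -48, -38, 37, 44, -40, 43, -24, 44] -> [-16, -54, -44, 31, 38, -46, 37, -30, 38] -> [-16, -54, -44, 31, 38, -46, 37, -30] -> [-30, 37, -46, 38, 31, -44, -54, -16]
  [3, 50, 15, 22, -21] -> [-3, 44, 9, 16, -27] -> [-3, 44, 9, 16, -27] -> [-27, 16, 9, 44, -3]

[22, -26, -54, 12, -2, 13, 26, -51, 33]; [41, -31, -23, -5, 20, -40, 42]; [22, -47, 18]; [-30, 37, -46, 38, 31, -44, -54, -16]; [-27, 16, 9, 44, -3]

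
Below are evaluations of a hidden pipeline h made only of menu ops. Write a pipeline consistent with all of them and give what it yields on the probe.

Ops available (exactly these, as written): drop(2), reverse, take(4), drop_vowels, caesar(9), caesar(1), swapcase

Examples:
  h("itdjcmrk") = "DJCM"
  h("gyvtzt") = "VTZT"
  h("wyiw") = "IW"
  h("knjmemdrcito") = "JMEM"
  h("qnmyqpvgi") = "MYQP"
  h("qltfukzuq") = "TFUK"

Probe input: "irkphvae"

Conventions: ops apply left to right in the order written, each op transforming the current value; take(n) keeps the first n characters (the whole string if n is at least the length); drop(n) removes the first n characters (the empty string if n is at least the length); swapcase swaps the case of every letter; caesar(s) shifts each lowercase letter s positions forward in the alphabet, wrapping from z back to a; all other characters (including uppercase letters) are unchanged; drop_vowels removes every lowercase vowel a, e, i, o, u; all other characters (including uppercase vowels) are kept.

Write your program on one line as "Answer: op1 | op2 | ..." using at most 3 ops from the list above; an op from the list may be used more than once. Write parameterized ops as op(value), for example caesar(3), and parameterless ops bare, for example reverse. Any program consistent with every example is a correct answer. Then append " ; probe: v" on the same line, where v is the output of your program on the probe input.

swapcase | drop(2) | take(4) ; probe: "KPHV"

Check, running the answer program on each example:
  "itdjcmrk" -> "ITDJCMRK" -> "DJCMRK" -> "DJCM"
  "gyvtzt" -> "GYVTZT" -> "VTZT" -> "VTZT"
  "wyiw" -> "WYIW" -> "IW" -> "IW"
  "knjmemdrcito" -> "KNJMEMDRCITO" -> "JMEMDRCITO" -> "JMEM"
  "qnmyqpvgi" -> "QNMYQPVGI" -> "MYQPVGI" -> "MYQP"
  "qltfukzuq" -> "QLTFUKZUQ" -> "TFUKZUQ" -> "TFUK"
  probe: "irkphvae" -> "IRKPHVAE" -> "KPHVAE" -> "KPHV"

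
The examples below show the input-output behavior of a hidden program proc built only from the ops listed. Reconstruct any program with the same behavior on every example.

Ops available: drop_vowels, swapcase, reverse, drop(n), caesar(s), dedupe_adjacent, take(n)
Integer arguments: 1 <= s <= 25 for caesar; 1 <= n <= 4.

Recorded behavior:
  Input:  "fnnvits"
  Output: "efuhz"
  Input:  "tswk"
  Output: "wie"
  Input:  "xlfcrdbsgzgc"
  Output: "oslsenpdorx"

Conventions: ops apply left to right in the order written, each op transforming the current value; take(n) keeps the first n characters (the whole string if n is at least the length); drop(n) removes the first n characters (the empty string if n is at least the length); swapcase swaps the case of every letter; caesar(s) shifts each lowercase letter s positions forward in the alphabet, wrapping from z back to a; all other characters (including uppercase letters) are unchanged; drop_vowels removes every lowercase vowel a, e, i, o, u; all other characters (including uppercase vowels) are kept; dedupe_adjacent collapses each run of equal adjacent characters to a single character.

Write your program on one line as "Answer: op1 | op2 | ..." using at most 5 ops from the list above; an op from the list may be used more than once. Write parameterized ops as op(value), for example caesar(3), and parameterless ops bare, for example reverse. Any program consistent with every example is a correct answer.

dedupe_adjacent | drop(1) | reverse | caesar(12)

Check, running the answer program on each example:
  "fnnvits" -> "fnvits" -> "nvits" -> "stivn" -> "efuhz"
  "tswk" -> "tswk" -> "swk" -> "kws" -> "wie"
  "xlfcrdbsgzgc" -> "xlfcrdbsgzgc" -> "lfcrdbsgzgc" -> "cgzgsbdrcfl" -> "oslsenpdorx"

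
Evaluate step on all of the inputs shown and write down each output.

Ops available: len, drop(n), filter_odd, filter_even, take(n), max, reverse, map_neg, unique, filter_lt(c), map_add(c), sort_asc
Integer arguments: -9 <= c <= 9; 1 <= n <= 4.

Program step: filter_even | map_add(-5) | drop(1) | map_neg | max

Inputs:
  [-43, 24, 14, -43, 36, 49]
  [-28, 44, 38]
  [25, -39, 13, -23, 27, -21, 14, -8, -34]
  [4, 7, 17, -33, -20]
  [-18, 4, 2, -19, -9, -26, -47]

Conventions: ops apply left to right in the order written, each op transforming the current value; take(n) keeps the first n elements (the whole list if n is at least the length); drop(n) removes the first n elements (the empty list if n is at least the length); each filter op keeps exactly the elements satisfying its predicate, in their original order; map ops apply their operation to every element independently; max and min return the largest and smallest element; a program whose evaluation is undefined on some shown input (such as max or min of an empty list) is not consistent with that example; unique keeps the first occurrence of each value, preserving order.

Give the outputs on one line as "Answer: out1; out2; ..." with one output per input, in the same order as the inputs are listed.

-9; -33; 39; 25; 31

Execution, op by op:
  [-43, 24, 14, -43, 36, 49] -> [24, 14, 36] -> [19, 9, 31] -> [9, 31] -> [-9, -31] -> -9
  [-28, 44, 38] -> [-28, 44, 38] -> [-33, 39, 33] -> [39, 33] -> [-39, -33] -> -33
  [25, -39, 13, -23, 27, -21, 14, -8, -34] -> [14, -8, -34] -> [9, -13, -39] -> [-13, -39] -> [13, 39] -> 39
  [4, 7, 17, -33, -20] -> [4, -20] -> [-1, -25] -> [-25] -> [25] -> 25
  [-18, 4, 2, -19, -9, -26, -47] -> [-18, 4, 2, -26] -> [-23, -1, -3, -31] -> [-1, -3, -31] -> [1, 3, 31] -> 31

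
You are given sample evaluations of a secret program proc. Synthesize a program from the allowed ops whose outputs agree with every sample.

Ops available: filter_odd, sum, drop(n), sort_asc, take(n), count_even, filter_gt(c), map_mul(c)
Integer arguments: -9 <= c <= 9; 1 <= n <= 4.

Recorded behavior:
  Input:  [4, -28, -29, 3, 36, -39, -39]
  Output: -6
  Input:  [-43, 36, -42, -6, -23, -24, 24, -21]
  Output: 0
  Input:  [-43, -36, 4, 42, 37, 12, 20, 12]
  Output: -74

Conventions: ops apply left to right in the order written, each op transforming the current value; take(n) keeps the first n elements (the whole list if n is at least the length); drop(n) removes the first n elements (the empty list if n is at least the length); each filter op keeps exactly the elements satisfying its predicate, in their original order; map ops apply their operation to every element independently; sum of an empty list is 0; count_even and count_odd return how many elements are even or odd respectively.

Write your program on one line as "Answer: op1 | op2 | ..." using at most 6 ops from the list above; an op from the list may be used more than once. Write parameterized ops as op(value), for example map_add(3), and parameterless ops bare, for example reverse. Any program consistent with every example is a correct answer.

drop(3) | filter_odd | filter_gt(-8) | map_mul(-2) | sum

Check, running the answer program on each example:
  [4, -28, -29, 3, 36, -39, -39] -> [3, 36, -39, -39] -> [3, -39, -39] -> [3] -> [-6] -> -6
  [-43, 36, -42, -6, -23, -24, 24, -21] -> [-6, -23, -24, 24, -21] -> [-23, -21] -> [] -> [] -> 0
  [-43, -36, 4, 42, 37, 12, 20, 12] -> [42, 37, 12, 20, 12] -> [37] -> [37] -> [-74] -> -74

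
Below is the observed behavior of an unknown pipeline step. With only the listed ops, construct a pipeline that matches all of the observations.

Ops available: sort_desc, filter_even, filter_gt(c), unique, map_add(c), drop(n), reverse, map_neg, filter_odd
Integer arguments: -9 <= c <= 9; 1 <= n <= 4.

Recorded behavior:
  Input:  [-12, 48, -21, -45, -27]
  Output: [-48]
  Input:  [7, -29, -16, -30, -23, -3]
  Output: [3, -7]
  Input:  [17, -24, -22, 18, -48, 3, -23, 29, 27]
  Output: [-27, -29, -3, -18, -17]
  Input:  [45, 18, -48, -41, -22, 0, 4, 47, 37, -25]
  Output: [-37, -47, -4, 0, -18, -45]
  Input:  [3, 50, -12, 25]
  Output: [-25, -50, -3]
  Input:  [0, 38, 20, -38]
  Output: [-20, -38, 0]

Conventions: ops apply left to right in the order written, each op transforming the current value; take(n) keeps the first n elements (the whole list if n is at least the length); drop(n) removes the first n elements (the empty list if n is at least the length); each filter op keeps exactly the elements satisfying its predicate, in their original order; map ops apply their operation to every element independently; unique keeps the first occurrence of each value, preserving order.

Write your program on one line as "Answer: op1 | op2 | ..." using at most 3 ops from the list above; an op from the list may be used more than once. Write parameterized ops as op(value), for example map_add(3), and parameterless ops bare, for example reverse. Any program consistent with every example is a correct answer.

reverse | filter_gt(-6) | map_neg

Check, running the answer program on each example:
  [-12, 48, -21, -45, -27] -> [-27, -45, -21, 48, -12] -> [48] -> [-48]
  [7, -29, -16, -30, -23, -3] -> [-3, -23, -30, -16, -29, 7] -> [-3, 7] -> [3, -7]
  [17, -24, -22, 18, -48, 3, -23, 29, 27] -> [27, 29, -23, 3, -48, 18, -22, -24, 17] -> [27, 29, 3, 18, 17] -> [-27, -29, -3, -18, -17]
  [45, 18, -48, -41, -22, 0, 4, 47, 37, -25] -> [-25, 37, 47, 4, 0, -22, -41, -48, 18, 45] -> [37, 47, 4, 0, 18, 45] -> [-37, -47, -4, 0, -18, -45]
  [3, 50, -12, 25] -> [25, -12, 50, 3] -> [25, 50, 3] -> [-25, -50, -3]
  [0, 38, 20, -38] -> [-38, 20, 38, 0] -> [20, 38, 0] -> [-20, -38, 0]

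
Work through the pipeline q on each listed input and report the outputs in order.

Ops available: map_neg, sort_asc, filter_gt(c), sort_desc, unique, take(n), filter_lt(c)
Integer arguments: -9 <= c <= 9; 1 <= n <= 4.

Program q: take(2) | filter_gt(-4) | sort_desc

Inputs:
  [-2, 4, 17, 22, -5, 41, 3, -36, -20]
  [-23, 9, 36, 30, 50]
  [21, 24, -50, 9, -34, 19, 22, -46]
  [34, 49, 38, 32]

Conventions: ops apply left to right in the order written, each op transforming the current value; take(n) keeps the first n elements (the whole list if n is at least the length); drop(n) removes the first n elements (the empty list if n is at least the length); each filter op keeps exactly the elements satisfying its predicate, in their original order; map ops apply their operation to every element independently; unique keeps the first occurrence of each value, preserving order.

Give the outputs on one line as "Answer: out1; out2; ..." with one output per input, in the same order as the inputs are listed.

[4, -2]; [9]; [24, 21]; [49, 34]

Execution, op by op:
  [-2, 4, 17, 22, -5, 41, 3, -36, -20] -> [-2, 4] -> [-2, 4] -> [4, -2]
  [-23, 9, 36, 30, 50] -> [-23, 9] -> [9] -> [9]
  [21, 24, -50, 9, -34, 19, 22, -46] -> [21, 24] -> [21, 24] -> [24, 21]
  [34, 49, 38, 32] -> [34, 49] -> [34, 49] -> [49, 34]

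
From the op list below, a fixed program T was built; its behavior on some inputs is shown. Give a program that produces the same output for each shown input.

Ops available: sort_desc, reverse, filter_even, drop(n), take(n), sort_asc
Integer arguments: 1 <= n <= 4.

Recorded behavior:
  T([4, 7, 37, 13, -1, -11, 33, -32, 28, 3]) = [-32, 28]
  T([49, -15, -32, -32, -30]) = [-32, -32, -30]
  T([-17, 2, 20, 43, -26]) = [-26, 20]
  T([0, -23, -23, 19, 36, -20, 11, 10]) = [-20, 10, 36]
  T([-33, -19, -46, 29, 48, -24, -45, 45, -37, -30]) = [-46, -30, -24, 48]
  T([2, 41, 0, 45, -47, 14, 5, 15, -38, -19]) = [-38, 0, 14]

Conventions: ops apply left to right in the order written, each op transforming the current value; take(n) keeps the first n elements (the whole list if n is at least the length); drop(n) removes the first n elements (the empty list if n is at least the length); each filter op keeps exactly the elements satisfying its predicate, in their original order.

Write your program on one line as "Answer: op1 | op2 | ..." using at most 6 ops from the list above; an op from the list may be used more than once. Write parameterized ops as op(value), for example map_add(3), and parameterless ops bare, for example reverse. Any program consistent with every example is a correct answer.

drop(2) | sort_asc | sort_desc | filter_even | reverse

Check, running the answer program on each example:
  [4, 7, 37, 13, -1, -11, 33, -32, 28, 3] -> [37, 13, -1, -11, 33, -32, 28, 3] -> [-32, -11, -1, 3, 13, 28, 33, 37] -> [37, 33, 28, 13, 3, -1, -11, -32] -> [28, -32] -> [-32, 28]
  [49, -15, -32, -32, -30] -> [-32, -32, -30] -> [-32, -32, -30] -> [-30, -32, -32] -> [-30, -32, -32] -> [-32, -32, -30]
  [-17, 2, 20, 43, -26] -> [20, 43, -26] -> [-26, 20, 43] -> [43, 20, -26] -> [20, -26] -> [-26, 20]
  [0, -23, -23, 19, 36, -20, 11, 10] -> [-23, 19, 36, -20, 11, 10] -> [-23, -20, 10, 11, 19, 36] -> [36, 19, 11, 10, -20, -23] -> [36, 10, -20] -> [-20, 10, 36]
  [-33, -19, -46, 29, 48, -24, -45, 45, -37, -30] -> [-46, 29, 48, -24, -45, 45, -37, -30] -> [-46, -45, -37, -30, -24, 29, 45, 48] -> [48, 45, 29, -24, -30, -37, -45, -46] -> [48, -24, -30, -46] -> [-46, -30, -24, 48]
  [2, 41, 0, 45, -47, 14, 5, 15, -38, -19] -> [0, 45, -47, 14, 5, 15, -38, -19] -> [-47, -38, -19, 0, 5, 14, 15, 45] -> [45, 15, 14, 5, 0, -19, -38, -47] -> [14, 0, -38] -> [-38, 0, 14]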